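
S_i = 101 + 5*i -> [101, 106, 111, 116, 121]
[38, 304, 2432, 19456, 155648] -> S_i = 38*8^i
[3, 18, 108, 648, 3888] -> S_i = 3*6^i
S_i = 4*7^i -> [4, 28, 196, 1372, 9604]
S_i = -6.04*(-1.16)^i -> [-6.04, 7.01, -8.13, 9.43, -10.94]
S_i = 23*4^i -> [23, 92, 368, 1472, 5888]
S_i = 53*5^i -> [53, 265, 1325, 6625, 33125]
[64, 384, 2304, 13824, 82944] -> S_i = 64*6^i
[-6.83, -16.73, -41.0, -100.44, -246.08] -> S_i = -6.83*2.45^i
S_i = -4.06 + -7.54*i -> [-4.06, -11.6, -19.14, -26.68, -34.22]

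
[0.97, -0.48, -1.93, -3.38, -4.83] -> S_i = 0.97 + -1.45*i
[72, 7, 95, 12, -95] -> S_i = Random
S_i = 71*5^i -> [71, 355, 1775, 8875, 44375]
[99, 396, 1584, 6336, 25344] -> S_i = 99*4^i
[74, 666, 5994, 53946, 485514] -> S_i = 74*9^i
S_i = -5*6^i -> [-5, -30, -180, -1080, -6480]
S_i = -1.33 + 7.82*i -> [-1.33, 6.49, 14.31, 22.13, 29.95]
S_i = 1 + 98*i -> [1, 99, 197, 295, 393]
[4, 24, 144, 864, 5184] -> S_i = 4*6^i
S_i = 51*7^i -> [51, 357, 2499, 17493, 122451]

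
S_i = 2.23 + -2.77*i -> [2.23, -0.54, -3.31, -6.08, -8.85]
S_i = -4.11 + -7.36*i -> [-4.11, -11.47, -18.83, -26.19, -33.55]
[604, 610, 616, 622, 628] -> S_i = 604 + 6*i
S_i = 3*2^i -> [3, 6, 12, 24, 48]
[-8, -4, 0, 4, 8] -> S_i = -8 + 4*i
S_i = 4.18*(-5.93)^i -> [4.18, -24.79, 146.99, -871.65, 5168.86]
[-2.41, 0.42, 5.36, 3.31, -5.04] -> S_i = Random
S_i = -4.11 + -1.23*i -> [-4.11, -5.34, -6.57, -7.8, -9.03]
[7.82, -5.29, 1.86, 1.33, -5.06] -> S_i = Random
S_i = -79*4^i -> [-79, -316, -1264, -5056, -20224]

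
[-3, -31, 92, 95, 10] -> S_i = Random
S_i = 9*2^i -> [9, 18, 36, 72, 144]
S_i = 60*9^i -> [60, 540, 4860, 43740, 393660]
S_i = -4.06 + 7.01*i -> [-4.06, 2.95, 9.96, 16.97, 23.98]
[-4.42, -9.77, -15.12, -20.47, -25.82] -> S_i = -4.42 + -5.35*i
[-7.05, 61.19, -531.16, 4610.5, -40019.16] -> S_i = -7.05*(-8.68)^i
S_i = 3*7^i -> [3, 21, 147, 1029, 7203]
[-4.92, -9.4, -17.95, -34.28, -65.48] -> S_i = -4.92*1.91^i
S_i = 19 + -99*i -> [19, -80, -179, -278, -377]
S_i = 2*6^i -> [2, 12, 72, 432, 2592]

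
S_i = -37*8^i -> [-37, -296, -2368, -18944, -151552]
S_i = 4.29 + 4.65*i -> [4.29, 8.94, 13.59, 18.24, 22.89]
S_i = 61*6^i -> [61, 366, 2196, 13176, 79056]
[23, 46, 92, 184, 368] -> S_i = 23*2^i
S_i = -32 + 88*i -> [-32, 56, 144, 232, 320]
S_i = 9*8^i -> [9, 72, 576, 4608, 36864]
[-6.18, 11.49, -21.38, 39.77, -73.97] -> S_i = -6.18*(-1.86)^i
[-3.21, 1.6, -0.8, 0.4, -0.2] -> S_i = -3.21*(-0.50)^i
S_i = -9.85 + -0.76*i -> [-9.85, -10.61, -11.37, -12.13, -12.89]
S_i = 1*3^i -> [1, 3, 9, 27, 81]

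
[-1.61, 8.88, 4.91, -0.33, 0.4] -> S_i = Random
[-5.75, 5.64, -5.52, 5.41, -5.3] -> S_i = -5.75*(-0.98)^i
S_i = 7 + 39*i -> [7, 46, 85, 124, 163]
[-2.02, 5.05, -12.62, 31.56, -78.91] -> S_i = -2.02*(-2.50)^i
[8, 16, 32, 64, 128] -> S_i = 8*2^i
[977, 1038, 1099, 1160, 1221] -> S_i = 977 + 61*i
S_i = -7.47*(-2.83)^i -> [-7.47, 21.14, -59.83, 169.31, -479.14]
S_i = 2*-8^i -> [2, -16, 128, -1024, 8192]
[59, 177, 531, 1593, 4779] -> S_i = 59*3^i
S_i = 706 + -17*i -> [706, 689, 672, 655, 638]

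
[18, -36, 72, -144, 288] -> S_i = 18*-2^i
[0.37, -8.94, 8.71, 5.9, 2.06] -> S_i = Random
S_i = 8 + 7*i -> [8, 15, 22, 29, 36]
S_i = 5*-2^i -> [5, -10, 20, -40, 80]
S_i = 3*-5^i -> [3, -15, 75, -375, 1875]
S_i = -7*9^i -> [-7, -63, -567, -5103, -45927]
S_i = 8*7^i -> [8, 56, 392, 2744, 19208]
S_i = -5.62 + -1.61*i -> [-5.62, -7.23, -8.84, -10.45, -12.06]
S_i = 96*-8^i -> [96, -768, 6144, -49152, 393216]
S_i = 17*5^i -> [17, 85, 425, 2125, 10625]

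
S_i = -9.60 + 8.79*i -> [-9.6, -0.81, 7.98, 16.77, 25.56]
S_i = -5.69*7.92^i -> [-5.69, -45.06, -356.91, -2826.75, -22387.88]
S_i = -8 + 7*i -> [-8, -1, 6, 13, 20]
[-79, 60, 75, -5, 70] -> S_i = Random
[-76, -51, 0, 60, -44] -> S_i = Random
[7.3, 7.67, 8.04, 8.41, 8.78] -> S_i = 7.30 + 0.37*i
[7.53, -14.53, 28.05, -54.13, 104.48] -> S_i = 7.53*(-1.93)^i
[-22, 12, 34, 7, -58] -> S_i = Random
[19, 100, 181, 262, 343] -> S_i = 19 + 81*i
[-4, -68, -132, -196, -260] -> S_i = -4 + -64*i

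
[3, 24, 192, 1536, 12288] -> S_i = 3*8^i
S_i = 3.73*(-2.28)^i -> [3.73, -8.5, 19.39, -44.21, 100.8]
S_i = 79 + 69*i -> [79, 148, 217, 286, 355]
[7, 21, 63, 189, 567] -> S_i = 7*3^i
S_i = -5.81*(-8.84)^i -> [-5.81, 51.36, -454.03, 4013.59, -35480.13]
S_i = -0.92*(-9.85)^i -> [-0.92, 9.06, -89.26, 879.22, -8660.3]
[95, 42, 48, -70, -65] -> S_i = Random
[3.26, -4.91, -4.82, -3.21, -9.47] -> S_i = Random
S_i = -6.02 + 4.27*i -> [-6.02, -1.75, 2.52, 6.79, 11.06]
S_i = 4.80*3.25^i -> [4.8, 15.6, 50.7, 164.78, 535.52]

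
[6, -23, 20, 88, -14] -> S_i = Random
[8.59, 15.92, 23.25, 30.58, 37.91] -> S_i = 8.59 + 7.33*i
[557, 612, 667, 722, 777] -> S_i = 557 + 55*i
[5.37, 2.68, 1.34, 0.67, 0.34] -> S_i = 5.37*0.50^i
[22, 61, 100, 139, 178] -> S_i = 22 + 39*i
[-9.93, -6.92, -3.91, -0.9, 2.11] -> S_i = -9.93 + 3.01*i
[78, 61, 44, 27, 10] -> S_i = 78 + -17*i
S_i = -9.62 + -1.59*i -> [-9.62, -11.21, -12.8, -14.39, -15.98]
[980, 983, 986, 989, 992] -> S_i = 980 + 3*i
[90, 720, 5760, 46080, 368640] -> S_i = 90*8^i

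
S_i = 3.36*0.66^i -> [3.36, 2.22, 1.46, 0.97, 0.64]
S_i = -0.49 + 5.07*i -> [-0.49, 4.58, 9.65, 14.72, 19.79]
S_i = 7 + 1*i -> [7, 8, 9, 10, 11]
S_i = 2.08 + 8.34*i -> [2.08, 10.42, 18.76, 27.1, 35.44]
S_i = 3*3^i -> [3, 9, 27, 81, 243]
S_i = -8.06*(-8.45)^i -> [-8.06, 68.11, -575.5, 4863.01, -41092.44]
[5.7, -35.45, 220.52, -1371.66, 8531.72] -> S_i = 5.70*(-6.22)^i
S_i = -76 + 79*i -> [-76, 3, 82, 161, 240]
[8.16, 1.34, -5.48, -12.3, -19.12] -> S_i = 8.16 + -6.82*i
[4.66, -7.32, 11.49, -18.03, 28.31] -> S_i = 4.66*(-1.57)^i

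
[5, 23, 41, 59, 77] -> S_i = 5 + 18*i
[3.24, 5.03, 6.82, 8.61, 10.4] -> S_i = 3.24 + 1.79*i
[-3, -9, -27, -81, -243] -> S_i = -3*3^i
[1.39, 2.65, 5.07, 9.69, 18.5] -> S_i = 1.39*1.91^i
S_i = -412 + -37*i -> [-412, -449, -486, -523, -560]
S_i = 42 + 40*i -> [42, 82, 122, 162, 202]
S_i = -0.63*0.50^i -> [-0.63, -0.32, -0.16, -0.08, -0.04]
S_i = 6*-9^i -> [6, -54, 486, -4374, 39366]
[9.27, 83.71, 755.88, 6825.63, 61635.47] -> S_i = 9.27*9.03^i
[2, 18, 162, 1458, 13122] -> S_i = 2*9^i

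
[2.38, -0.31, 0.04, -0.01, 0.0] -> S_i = 2.38*(-0.13)^i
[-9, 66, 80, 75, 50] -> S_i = Random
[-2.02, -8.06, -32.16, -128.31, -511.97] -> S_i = -2.02*3.99^i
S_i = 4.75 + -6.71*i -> [4.75, -1.96, -8.67, -15.38, -22.09]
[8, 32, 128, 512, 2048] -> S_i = 8*4^i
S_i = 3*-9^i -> [3, -27, 243, -2187, 19683]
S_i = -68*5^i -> [-68, -340, -1700, -8500, -42500]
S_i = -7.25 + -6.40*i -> [-7.25, -13.65, -20.05, -26.45, -32.85]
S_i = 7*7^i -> [7, 49, 343, 2401, 16807]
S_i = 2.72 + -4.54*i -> [2.72, -1.82, -6.36, -10.9, -15.44]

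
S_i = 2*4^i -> [2, 8, 32, 128, 512]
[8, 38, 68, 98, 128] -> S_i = 8 + 30*i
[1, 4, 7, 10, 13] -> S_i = 1 + 3*i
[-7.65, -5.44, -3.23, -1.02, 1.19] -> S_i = -7.65 + 2.21*i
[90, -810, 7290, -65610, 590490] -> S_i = 90*-9^i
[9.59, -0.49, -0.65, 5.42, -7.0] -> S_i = Random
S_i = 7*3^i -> [7, 21, 63, 189, 567]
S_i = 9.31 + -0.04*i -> [9.31, 9.27, 9.23, 9.19, 9.15]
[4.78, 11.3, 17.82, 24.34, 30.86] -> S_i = 4.78 + 6.52*i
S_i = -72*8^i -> [-72, -576, -4608, -36864, -294912]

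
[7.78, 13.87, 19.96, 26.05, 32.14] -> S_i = 7.78 + 6.09*i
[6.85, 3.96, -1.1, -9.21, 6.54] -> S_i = Random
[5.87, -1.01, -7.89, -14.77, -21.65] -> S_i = 5.87 + -6.88*i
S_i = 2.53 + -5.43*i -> [2.53, -2.9, -8.33, -13.76, -19.19]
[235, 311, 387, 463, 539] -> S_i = 235 + 76*i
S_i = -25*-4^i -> [-25, 100, -400, 1600, -6400]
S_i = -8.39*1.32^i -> [-8.39, -11.07, -14.62, -19.3, -25.47]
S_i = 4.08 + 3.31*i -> [4.08, 7.39, 10.7, 14.01, 17.32]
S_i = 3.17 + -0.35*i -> [3.17, 2.82, 2.47, 2.12, 1.77]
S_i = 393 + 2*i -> [393, 395, 397, 399, 401]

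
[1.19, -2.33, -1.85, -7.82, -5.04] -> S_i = Random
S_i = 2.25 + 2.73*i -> [2.25, 4.98, 7.71, 10.44, 13.17]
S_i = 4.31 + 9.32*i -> [4.31, 13.63, 22.95, 32.27, 41.59]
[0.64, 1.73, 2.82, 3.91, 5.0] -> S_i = 0.64 + 1.09*i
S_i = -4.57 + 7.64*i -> [-4.57, 3.07, 10.71, 18.35, 25.99]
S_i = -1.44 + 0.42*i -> [-1.44, -1.02, -0.6, -0.18, 0.24]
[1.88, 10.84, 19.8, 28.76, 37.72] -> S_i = 1.88 + 8.96*i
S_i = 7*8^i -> [7, 56, 448, 3584, 28672]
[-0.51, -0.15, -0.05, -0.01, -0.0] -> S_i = -0.51*0.30^i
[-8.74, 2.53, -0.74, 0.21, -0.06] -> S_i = -8.74*(-0.29)^i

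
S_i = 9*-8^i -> [9, -72, 576, -4608, 36864]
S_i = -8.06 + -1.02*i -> [-8.06, -9.08, -10.1, -11.12, -12.14]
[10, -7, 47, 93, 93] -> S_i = Random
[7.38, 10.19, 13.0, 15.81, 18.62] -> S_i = 7.38 + 2.81*i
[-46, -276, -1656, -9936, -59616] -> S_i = -46*6^i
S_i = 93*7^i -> [93, 651, 4557, 31899, 223293]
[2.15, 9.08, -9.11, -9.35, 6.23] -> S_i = Random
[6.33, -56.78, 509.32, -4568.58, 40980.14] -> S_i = 6.33*(-8.97)^i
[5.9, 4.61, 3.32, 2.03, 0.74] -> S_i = 5.90 + -1.29*i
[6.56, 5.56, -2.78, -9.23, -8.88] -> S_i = Random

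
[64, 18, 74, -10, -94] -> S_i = Random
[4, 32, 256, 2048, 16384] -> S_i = 4*8^i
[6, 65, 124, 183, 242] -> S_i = 6 + 59*i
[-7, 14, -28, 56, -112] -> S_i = -7*-2^i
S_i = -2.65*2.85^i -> [-2.65, -7.55, -21.52, -61.35, -174.83]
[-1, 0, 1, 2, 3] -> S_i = -1 + 1*i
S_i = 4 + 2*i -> [4, 6, 8, 10, 12]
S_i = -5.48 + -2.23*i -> [-5.48, -7.71, -9.94, -12.17, -14.4]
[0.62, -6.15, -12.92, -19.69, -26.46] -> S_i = 0.62 + -6.77*i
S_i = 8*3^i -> [8, 24, 72, 216, 648]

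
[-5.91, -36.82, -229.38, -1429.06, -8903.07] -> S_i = -5.91*6.23^i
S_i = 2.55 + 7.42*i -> [2.55, 9.97, 17.39, 24.81, 32.23]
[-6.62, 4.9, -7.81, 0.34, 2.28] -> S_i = Random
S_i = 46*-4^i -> [46, -184, 736, -2944, 11776]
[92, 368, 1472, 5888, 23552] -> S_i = 92*4^i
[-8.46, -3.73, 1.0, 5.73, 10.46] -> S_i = -8.46 + 4.73*i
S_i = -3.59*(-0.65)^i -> [-3.59, 2.33, -1.52, 0.99, -0.64]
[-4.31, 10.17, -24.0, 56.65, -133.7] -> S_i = -4.31*(-2.36)^i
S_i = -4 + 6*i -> [-4, 2, 8, 14, 20]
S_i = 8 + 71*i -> [8, 79, 150, 221, 292]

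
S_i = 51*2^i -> [51, 102, 204, 408, 816]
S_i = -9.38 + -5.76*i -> [-9.38, -15.14, -20.9, -26.66, -32.42]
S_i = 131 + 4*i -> [131, 135, 139, 143, 147]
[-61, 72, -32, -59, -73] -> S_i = Random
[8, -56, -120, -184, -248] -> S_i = 8 + -64*i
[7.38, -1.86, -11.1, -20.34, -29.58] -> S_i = 7.38 + -9.24*i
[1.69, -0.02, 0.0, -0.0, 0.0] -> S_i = 1.69*(-0.01)^i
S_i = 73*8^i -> [73, 584, 4672, 37376, 299008]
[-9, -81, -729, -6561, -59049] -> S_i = -9*9^i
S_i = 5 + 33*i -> [5, 38, 71, 104, 137]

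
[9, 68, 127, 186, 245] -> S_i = 9 + 59*i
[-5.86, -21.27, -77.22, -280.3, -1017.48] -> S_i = -5.86*3.63^i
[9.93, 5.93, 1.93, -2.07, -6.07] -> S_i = 9.93 + -4.00*i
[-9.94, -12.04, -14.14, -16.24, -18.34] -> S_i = -9.94 + -2.10*i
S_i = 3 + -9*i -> [3, -6, -15, -24, -33]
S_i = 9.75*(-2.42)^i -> [9.75, -23.6, 57.1, -138.18, 334.4]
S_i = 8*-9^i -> [8, -72, 648, -5832, 52488]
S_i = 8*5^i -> [8, 40, 200, 1000, 5000]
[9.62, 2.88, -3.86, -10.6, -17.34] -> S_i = 9.62 + -6.74*i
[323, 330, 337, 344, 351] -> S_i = 323 + 7*i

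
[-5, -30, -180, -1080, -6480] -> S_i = -5*6^i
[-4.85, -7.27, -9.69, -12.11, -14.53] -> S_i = -4.85 + -2.42*i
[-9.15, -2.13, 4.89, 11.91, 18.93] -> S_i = -9.15 + 7.02*i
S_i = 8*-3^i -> [8, -24, 72, -216, 648]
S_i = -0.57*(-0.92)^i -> [-0.57, 0.52, -0.48, 0.44, -0.41]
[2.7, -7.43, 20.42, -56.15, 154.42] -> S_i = 2.70*(-2.75)^i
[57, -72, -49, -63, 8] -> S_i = Random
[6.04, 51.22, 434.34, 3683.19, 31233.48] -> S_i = 6.04*8.48^i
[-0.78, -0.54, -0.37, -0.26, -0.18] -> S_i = -0.78*0.69^i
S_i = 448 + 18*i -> [448, 466, 484, 502, 520]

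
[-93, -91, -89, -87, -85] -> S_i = -93 + 2*i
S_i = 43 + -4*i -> [43, 39, 35, 31, 27]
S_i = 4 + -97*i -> [4, -93, -190, -287, -384]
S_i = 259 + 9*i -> [259, 268, 277, 286, 295]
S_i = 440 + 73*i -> [440, 513, 586, 659, 732]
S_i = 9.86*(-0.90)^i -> [9.86, -8.87, 7.99, -7.19, 6.47]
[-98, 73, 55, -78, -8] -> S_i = Random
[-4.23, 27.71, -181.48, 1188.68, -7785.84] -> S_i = -4.23*(-6.55)^i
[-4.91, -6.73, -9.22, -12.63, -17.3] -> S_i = -4.91*1.37^i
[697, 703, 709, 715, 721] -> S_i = 697 + 6*i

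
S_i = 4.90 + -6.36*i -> [4.9, -1.46, -7.82, -14.18, -20.54]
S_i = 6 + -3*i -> [6, 3, 0, -3, -6]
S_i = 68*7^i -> [68, 476, 3332, 23324, 163268]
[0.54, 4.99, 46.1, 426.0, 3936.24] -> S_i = 0.54*9.24^i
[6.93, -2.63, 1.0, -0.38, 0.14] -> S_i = 6.93*(-0.38)^i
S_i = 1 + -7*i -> [1, -6, -13, -20, -27]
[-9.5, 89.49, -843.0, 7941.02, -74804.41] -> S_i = -9.50*(-9.42)^i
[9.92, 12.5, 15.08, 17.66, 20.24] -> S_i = 9.92 + 2.58*i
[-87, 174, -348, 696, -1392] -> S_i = -87*-2^i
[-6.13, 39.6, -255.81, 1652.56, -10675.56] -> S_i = -6.13*(-6.46)^i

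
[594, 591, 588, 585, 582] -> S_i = 594 + -3*i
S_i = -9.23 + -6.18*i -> [-9.23, -15.41, -21.59, -27.77, -33.95]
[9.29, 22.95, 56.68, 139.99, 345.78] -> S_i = 9.29*2.47^i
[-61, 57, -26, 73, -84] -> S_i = Random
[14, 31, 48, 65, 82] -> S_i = 14 + 17*i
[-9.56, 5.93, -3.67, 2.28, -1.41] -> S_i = -9.56*(-0.62)^i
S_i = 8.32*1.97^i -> [8.32, 16.39, 32.29, 63.61, 125.31]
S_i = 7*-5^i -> [7, -35, 175, -875, 4375]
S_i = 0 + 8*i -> [0, 8, 16, 24, 32]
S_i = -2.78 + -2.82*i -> [-2.78, -5.6, -8.42, -11.24, -14.06]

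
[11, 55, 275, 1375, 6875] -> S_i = 11*5^i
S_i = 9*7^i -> [9, 63, 441, 3087, 21609]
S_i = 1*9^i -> [1, 9, 81, 729, 6561]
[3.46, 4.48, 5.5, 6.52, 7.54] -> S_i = 3.46 + 1.02*i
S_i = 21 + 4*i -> [21, 25, 29, 33, 37]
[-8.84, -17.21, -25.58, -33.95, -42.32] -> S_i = -8.84 + -8.37*i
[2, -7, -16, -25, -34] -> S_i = 2 + -9*i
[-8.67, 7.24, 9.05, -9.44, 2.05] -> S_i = Random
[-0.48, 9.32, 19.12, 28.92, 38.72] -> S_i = -0.48 + 9.80*i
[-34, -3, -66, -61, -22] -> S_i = Random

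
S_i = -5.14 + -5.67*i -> [-5.14, -10.81, -16.48, -22.15, -27.82]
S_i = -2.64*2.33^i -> [-2.64, -6.15, -14.33, -33.39, -77.81]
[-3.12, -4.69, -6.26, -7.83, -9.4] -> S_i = -3.12 + -1.57*i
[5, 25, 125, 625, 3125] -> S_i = 5*5^i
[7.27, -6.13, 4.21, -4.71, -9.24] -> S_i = Random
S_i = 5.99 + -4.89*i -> [5.99, 1.1, -3.79, -8.68, -13.57]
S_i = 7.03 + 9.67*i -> [7.03, 16.7, 26.37, 36.04, 45.71]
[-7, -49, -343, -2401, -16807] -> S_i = -7*7^i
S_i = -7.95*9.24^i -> [-7.95, -73.46, -678.75, -6271.67, -57950.21]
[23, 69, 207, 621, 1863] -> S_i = 23*3^i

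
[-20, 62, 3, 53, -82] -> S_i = Random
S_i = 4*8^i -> [4, 32, 256, 2048, 16384]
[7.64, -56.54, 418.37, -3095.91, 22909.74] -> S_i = 7.64*(-7.40)^i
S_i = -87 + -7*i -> [-87, -94, -101, -108, -115]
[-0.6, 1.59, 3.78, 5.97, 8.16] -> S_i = -0.60 + 2.19*i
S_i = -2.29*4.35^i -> [-2.29, -9.96, -43.33, -188.5, -819.96]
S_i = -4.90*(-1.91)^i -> [-4.9, 9.36, -17.88, 34.14, -65.21]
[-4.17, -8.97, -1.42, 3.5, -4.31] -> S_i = Random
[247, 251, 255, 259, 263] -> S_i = 247 + 4*i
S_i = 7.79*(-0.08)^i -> [7.79, -0.62, 0.05, -0.0, 0.0]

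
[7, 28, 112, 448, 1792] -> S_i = 7*4^i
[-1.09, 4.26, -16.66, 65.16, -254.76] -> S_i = -1.09*(-3.91)^i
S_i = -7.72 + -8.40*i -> [-7.72, -16.12, -24.52, -32.92, -41.32]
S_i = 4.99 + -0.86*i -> [4.99, 4.13, 3.27, 2.41, 1.55]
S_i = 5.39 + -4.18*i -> [5.39, 1.21, -2.97, -7.15, -11.33]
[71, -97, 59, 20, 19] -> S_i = Random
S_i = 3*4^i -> [3, 12, 48, 192, 768]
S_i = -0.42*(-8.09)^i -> [-0.42, 3.4, -27.49, 222.38, -1799.05]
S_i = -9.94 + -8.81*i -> [-9.94, -18.75, -27.56, -36.37, -45.18]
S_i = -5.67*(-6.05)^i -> [-5.67, 34.3, -207.54, 1255.59, -7596.34]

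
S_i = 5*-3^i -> [5, -15, 45, -135, 405]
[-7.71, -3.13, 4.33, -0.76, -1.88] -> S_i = Random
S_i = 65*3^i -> [65, 195, 585, 1755, 5265]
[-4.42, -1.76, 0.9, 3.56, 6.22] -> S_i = -4.42 + 2.66*i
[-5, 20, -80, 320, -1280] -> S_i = -5*-4^i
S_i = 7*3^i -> [7, 21, 63, 189, 567]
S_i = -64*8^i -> [-64, -512, -4096, -32768, -262144]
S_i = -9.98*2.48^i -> [-9.98, -24.75, -61.38, -152.22, -377.52]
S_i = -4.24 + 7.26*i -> [-4.24, 3.02, 10.28, 17.54, 24.8]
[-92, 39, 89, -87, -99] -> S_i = Random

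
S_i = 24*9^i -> [24, 216, 1944, 17496, 157464]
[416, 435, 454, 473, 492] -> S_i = 416 + 19*i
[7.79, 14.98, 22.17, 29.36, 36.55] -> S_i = 7.79 + 7.19*i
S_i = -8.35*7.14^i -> [-8.35, -59.62, -425.68, -3039.35, -21700.98]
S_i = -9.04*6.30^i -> [-9.04, -56.95, -358.8, -2260.42, -14240.68]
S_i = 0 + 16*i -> [0, 16, 32, 48, 64]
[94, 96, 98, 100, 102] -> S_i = 94 + 2*i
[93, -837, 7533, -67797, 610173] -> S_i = 93*-9^i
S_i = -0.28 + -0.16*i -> [-0.28, -0.44, -0.6, -0.76, -0.92]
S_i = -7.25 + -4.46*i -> [-7.25, -11.71, -16.17, -20.63, -25.09]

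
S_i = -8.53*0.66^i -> [-8.53, -5.63, -3.72, -2.45, -1.62]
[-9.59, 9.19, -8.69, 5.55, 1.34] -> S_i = Random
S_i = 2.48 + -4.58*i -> [2.48, -2.1, -6.68, -11.26, -15.84]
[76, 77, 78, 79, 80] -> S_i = 76 + 1*i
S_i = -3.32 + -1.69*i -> [-3.32, -5.01, -6.7, -8.39, -10.08]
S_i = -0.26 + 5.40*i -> [-0.26, 5.14, 10.54, 15.94, 21.34]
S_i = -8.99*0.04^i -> [-8.99, -0.36, -0.01, -0.0, -0.0]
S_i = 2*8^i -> [2, 16, 128, 1024, 8192]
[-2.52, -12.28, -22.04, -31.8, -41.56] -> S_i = -2.52 + -9.76*i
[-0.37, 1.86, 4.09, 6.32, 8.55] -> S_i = -0.37 + 2.23*i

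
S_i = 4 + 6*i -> [4, 10, 16, 22, 28]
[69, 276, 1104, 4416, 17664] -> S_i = 69*4^i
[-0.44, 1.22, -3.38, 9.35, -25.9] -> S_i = -0.44*(-2.77)^i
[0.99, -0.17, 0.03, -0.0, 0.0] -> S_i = 0.99*(-0.17)^i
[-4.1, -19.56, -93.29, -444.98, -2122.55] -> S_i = -4.10*4.77^i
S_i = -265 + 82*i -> [-265, -183, -101, -19, 63]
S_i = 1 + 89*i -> [1, 90, 179, 268, 357]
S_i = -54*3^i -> [-54, -162, -486, -1458, -4374]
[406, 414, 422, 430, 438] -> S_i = 406 + 8*i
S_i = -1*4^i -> [-1, -4, -16, -64, -256]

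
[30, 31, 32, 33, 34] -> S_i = 30 + 1*i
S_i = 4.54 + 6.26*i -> [4.54, 10.8, 17.06, 23.32, 29.58]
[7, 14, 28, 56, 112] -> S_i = 7*2^i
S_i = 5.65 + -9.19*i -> [5.65, -3.54, -12.73, -21.92, -31.11]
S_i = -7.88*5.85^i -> [-7.88, -46.1, -269.67, -1577.59, -9228.89]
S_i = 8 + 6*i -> [8, 14, 20, 26, 32]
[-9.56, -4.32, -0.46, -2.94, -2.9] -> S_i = Random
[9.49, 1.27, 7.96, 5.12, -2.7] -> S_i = Random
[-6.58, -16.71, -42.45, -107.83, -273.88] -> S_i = -6.58*2.54^i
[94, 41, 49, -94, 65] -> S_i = Random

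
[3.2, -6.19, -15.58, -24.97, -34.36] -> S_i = 3.20 + -9.39*i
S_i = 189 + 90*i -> [189, 279, 369, 459, 549]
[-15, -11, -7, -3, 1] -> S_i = -15 + 4*i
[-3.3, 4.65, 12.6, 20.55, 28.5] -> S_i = -3.30 + 7.95*i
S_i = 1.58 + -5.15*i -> [1.58, -3.57, -8.72, -13.87, -19.02]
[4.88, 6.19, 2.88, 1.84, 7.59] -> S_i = Random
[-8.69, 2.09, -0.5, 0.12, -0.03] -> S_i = -8.69*(-0.24)^i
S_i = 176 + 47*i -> [176, 223, 270, 317, 364]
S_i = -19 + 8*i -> [-19, -11, -3, 5, 13]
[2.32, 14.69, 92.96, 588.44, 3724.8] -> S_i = 2.32*6.33^i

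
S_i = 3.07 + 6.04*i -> [3.07, 9.11, 15.15, 21.19, 27.23]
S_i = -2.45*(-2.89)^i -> [-2.45, 7.08, -20.46, 59.14, -170.91]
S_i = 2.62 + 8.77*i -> [2.62, 11.39, 20.16, 28.93, 37.7]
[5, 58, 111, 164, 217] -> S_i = 5 + 53*i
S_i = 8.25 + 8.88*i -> [8.25, 17.13, 26.01, 34.89, 43.77]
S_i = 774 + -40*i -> [774, 734, 694, 654, 614]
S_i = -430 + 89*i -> [-430, -341, -252, -163, -74]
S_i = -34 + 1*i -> [-34, -33, -32, -31, -30]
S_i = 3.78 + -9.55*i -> [3.78, -5.77, -15.32, -24.87, -34.42]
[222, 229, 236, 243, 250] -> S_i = 222 + 7*i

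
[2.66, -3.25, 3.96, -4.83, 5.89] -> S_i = 2.66*(-1.22)^i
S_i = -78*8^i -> [-78, -624, -4992, -39936, -319488]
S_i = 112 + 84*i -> [112, 196, 280, 364, 448]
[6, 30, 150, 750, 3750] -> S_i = 6*5^i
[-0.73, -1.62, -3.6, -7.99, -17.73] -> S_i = -0.73*2.22^i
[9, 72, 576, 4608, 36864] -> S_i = 9*8^i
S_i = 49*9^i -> [49, 441, 3969, 35721, 321489]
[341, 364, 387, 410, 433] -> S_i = 341 + 23*i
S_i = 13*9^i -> [13, 117, 1053, 9477, 85293]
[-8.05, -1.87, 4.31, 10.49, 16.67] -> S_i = -8.05 + 6.18*i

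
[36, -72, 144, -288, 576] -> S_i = 36*-2^i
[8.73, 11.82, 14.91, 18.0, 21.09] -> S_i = 8.73 + 3.09*i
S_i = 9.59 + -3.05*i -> [9.59, 6.54, 3.49, 0.44, -2.61]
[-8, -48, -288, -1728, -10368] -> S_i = -8*6^i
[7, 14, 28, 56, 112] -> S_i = 7*2^i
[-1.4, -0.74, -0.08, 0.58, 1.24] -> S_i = -1.40 + 0.66*i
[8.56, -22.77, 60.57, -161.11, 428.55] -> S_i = 8.56*(-2.66)^i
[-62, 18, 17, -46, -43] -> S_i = Random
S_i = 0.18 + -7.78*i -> [0.18, -7.6, -15.38, -23.16, -30.94]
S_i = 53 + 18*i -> [53, 71, 89, 107, 125]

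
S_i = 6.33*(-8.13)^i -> [6.33, -51.46, 418.39, -3401.54, 27654.51]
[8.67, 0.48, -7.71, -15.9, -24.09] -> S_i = 8.67 + -8.19*i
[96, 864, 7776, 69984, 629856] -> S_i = 96*9^i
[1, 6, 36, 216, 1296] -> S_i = 1*6^i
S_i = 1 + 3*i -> [1, 4, 7, 10, 13]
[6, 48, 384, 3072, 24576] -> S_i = 6*8^i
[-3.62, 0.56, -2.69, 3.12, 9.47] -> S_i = Random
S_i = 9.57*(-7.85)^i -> [9.57, -75.12, 589.73, -4629.36, 36340.47]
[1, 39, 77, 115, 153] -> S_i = 1 + 38*i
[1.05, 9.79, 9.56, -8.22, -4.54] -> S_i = Random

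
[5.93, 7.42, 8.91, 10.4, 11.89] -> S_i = 5.93 + 1.49*i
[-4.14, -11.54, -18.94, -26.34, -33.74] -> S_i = -4.14 + -7.40*i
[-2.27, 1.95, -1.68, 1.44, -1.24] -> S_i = -2.27*(-0.86)^i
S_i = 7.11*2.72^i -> [7.11, 19.34, 52.6, 143.08, 389.18]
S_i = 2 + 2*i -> [2, 4, 6, 8, 10]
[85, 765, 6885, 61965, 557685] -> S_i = 85*9^i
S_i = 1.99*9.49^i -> [1.99, 18.89, 179.22, 1700.79, 16140.54]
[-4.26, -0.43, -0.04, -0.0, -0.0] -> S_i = -4.26*0.10^i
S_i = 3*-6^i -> [3, -18, 108, -648, 3888]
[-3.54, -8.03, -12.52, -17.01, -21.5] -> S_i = -3.54 + -4.49*i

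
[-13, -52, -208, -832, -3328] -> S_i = -13*4^i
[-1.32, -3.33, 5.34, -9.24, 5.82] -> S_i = Random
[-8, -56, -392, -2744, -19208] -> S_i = -8*7^i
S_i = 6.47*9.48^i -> [6.47, 61.34, 581.46, 5512.25, 52256.18]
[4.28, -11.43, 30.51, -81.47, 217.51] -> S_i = 4.28*(-2.67)^i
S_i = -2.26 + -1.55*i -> [-2.26, -3.81, -5.36, -6.91, -8.46]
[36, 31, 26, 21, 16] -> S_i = 36 + -5*i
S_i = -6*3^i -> [-6, -18, -54, -162, -486]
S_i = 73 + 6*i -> [73, 79, 85, 91, 97]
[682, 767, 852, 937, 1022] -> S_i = 682 + 85*i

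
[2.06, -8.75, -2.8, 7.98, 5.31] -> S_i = Random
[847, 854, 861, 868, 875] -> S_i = 847 + 7*i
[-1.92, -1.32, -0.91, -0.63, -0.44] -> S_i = -1.92*0.69^i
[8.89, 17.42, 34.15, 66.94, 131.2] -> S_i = 8.89*1.96^i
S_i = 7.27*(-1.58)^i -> [7.27, -11.49, 18.15, -28.68, 45.31]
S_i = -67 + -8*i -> [-67, -75, -83, -91, -99]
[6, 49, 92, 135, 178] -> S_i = 6 + 43*i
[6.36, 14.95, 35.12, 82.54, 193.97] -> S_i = 6.36*2.35^i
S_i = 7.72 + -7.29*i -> [7.72, 0.43, -6.86, -14.15, -21.44]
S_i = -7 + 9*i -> [-7, 2, 11, 20, 29]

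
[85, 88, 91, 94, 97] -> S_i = 85 + 3*i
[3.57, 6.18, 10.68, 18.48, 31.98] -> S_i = 3.57*1.73^i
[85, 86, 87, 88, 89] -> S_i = 85 + 1*i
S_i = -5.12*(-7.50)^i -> [-5.12, 38.4, -288.0, 2160.0, -16200.0]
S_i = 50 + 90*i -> [50, 140, 230, 320, 410]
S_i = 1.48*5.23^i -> [1.48, 7.74, 40.48, 211.72, 1107.31]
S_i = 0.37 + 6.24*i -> [0.37, 6.61, 12.85, 19.09, 25.33]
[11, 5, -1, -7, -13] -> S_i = 11 + -6*i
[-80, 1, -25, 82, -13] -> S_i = Random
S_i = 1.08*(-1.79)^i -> [1.08, -1.93, 3.46, -6.19, 11.09]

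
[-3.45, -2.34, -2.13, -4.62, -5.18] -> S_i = Random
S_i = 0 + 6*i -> [0, 6, 12, 18, 24]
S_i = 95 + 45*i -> [95, 140, 185, 230, 275]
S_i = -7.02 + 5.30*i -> [-7.02, -1.72, 3.58, 8.88, 14.18]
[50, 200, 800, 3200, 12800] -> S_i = 50*4^i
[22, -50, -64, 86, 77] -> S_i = Random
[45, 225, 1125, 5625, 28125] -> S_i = 45*5^i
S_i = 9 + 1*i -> [9, 10, 11, 12, 13]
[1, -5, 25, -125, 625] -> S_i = 1*-5^i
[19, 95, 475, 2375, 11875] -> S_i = 19*5^i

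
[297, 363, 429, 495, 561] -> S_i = 297 + 66*i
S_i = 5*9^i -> [5, 45, 405, 3645, 32805]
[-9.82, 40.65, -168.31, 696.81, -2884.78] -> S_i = -9.82*(-4.14)^i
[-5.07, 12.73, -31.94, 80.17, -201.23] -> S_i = -5.07*(-2.51)^i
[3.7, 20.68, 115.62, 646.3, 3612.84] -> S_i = 3.70*5.59^i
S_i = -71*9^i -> [-71, -639, -5751, -51759, -465831]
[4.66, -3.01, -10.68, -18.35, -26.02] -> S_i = 4.66 + -7.67*i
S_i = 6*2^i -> [6, 12, 24, 48, 96]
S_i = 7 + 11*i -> [7, 18, 29, 40, 51]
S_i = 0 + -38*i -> [0, -38, -76, -114, -152]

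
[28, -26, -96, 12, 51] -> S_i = Random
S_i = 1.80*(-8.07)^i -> [1.8, -14.53, 117.22, -946.0, 7634.25]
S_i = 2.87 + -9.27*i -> [2.87, -6.4, -15.67, -24.94, -34.21]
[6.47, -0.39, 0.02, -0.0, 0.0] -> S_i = 6.47*(-0.06)^i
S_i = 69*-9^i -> [69, -621, 5589, -50301, 452709]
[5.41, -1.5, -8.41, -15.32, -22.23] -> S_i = 5.41 + -6.91*i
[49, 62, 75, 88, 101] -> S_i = 49 + 13*i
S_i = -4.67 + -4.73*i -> [-4.67, -9.4, -14.13, -18.86, -23.59]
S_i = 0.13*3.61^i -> [0.13, 0.47, 1.69, 6.12, 22.08]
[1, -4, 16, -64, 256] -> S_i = 1*-4^i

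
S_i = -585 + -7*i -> [-585, -592, -599, -606, -613]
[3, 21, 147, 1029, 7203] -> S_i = 3*7^i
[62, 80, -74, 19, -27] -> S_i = Random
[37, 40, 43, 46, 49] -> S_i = 37 + 3*i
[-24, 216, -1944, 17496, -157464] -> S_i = -24*-9^i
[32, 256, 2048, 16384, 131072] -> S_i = 32*8^i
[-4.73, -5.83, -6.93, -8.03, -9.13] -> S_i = -4.73 + -1.10*i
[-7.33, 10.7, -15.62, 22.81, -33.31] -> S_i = -7.33*(-1.46)^i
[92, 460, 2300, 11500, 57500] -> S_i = 92*5^i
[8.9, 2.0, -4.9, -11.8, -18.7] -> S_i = 8.90 + -6.90*i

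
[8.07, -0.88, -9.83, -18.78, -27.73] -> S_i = 8.07 + -8.95*i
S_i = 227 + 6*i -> [227, 233, 239, 245, 251]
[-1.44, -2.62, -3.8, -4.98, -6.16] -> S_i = -1.44 + -1.18*i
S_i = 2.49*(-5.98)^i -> [2.49, -14.89, 89.04, -532.48, 3184.23]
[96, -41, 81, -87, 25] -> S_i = Random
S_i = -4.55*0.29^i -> [-4.55, -1.32, -0.38, -0.11, -0.03]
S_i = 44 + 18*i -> [44, 62, 80, 98, 116]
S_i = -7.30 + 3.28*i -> [-7.3, -4.02, -0.74, 2.54, 5.82]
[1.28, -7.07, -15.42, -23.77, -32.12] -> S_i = 1.28 + -8.35*i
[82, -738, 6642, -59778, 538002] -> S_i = 82*-9^i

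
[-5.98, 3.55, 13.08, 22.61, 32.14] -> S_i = -5.98 + 9.53*i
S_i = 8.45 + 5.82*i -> [8.45, 14.27, 20.09, 25.91, 31.73]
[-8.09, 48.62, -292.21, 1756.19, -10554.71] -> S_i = -8.09*(-6.01)^i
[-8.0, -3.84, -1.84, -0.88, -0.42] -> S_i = -8.00*0.48^i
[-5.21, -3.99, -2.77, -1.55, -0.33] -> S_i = -5.21 + 1.22*i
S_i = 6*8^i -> [6, 48, 384, 3072, 24576]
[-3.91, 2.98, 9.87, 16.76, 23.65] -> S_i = -3.91 + 6.89*i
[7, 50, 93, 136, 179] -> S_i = 7 + 43*i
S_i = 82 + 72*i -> [82, 154, 226, 298, 370]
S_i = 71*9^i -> [71, 639, 5751, 51759, 465831]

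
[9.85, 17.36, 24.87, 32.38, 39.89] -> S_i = 9.85 + 7.51*i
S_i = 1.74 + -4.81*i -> [1.74, -3.07, -7.88, -12.69, -17.5]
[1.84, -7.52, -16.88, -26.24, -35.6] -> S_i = 1.84 + -9.36*i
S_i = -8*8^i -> [-8, -64, -512, -4096, -32768]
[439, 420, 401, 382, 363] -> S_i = 439 + -19*i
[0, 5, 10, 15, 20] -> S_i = 0 + 5*i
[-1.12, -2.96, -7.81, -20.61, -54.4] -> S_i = -1.12*2.64^i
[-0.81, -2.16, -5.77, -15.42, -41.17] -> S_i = -0.81*2.67^i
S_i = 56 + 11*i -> [56, 67, 78, 89, 100]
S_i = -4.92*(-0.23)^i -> [-4.92, 1.13, -0.26, 0.06, -0.01]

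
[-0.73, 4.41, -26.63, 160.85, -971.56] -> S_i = -0.73*(-6.04)^i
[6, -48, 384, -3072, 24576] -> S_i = 6*-8^i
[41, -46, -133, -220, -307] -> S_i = 41 + -87*i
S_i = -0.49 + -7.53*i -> [-0.49, -8.02, -15.55, -23.08, -30.61]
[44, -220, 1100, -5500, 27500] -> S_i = 44*-5^i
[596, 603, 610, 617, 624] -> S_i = 596 + 7*i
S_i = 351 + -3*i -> [351, 348, 345, 342, 339]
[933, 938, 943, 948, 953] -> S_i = 933 + 5*i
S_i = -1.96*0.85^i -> [-1.96, -1.67, -1.42, -1.2, -1.02]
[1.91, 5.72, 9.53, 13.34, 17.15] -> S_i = 1.91 + 3.81*i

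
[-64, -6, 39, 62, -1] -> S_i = Random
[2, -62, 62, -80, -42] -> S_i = Random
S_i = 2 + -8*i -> [2, -6, -14, -22, -30]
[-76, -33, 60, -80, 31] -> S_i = Random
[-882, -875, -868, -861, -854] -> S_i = -882 + 7*i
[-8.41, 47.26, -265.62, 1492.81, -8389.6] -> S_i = -8.41*(-5.62)^i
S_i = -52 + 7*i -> [-52, -45, -38, -31, -24]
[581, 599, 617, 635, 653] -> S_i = 581 + 18*i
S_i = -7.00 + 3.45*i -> [-7.0, -3.55, -0.1, 3.35, 6.8]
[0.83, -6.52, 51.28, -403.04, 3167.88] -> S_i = 0.83*(-7.86)^i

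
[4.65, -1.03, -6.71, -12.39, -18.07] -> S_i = 4.65 + -5.68*i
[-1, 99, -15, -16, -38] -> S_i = Random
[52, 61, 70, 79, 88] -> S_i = 52 + 9*i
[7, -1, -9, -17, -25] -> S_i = 7 + -8*i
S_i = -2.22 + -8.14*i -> [-2.22, -10.36, -18.5, -26.64, -34.78]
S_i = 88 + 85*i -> [88, 173, 258, 343, 428]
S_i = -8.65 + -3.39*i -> [-8.65, -12.04, -15.43, -18.82, -22.21]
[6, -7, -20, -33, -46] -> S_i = 6 + -13*i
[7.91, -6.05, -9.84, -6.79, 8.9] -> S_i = Random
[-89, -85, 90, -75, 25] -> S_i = Random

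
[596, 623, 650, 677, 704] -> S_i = 596 + 27*i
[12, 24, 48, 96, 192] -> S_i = 12*2^i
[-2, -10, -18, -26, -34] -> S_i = -2 + -8*i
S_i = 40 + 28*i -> [40, 68, 96, 124, 152]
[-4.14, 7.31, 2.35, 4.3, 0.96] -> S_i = Random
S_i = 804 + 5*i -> [804, 809, 814, 819, 824]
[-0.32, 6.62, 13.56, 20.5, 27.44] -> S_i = -0.32 + 6.94*i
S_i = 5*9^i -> [5, 45, 405, 3645, 32805]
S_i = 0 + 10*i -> [0, 10, 20, 30, 40]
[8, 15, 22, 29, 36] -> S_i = 8 + 7*i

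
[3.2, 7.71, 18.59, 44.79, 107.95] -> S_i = 3.20*2.41^i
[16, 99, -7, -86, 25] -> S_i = Random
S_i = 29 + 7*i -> [29, 36, 43, 50, 57]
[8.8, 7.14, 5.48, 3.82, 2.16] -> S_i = 8.80 + -1.66*i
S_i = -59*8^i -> [-59, -472, -3776, -30208, -241664]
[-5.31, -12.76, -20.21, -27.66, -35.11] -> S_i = -5.31 + -7.45*i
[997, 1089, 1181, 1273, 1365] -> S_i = 997 + 92*i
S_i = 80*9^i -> [80, 720, 6480, 58320, 524880]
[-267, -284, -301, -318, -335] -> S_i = -267 + -17*i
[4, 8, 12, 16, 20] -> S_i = 4 + 4*i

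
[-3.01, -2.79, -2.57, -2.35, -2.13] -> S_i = -3.01 + 0.22*i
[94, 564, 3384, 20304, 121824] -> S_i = 94*6^i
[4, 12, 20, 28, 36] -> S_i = 4 + 8*i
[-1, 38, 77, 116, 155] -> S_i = -1 + 39*i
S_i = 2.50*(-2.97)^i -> [2.5, -7.43, 22.05, -65.5, 194.52]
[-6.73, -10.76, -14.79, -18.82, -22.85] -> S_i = -6.73 + -4.03*i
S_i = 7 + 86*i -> [7, 93, 179, 265, 351]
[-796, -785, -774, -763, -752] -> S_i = -796 + 11*i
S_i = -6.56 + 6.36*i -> [-6.56, -0.2, 6.16, 12.52, 18.88]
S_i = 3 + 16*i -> [3, 19, 35, 51, 67]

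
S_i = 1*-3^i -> [1, -3, 9, -27, 81]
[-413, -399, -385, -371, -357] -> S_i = -413 + 14*i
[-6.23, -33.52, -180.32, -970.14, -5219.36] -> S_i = -6.23*5.38^i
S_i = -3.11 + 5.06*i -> [-3.11, 1.95, 7.01, 12.07, 17.13]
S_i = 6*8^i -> [6, 48, 384, 3072, 24576]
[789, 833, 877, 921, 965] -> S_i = 789 + 44*i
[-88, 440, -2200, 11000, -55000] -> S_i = -88*-5^i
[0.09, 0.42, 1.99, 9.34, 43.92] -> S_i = 0.09*4.70^i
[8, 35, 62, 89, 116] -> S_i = 8 + 27*i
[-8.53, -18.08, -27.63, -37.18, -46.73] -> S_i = -8.53 + -9.55*i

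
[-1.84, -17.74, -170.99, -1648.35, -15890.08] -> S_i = -1.84*9.64^i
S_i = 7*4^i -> [7, 28, 112, 448, 1792]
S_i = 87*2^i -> [87, 174, 348, 696, 1392]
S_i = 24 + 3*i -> [24, 27, 30, 33, 36]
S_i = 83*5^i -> [83, 415, 2075, 10375, 51875]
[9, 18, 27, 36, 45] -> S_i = 9 + 9*i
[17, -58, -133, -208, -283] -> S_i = 17 + -75*i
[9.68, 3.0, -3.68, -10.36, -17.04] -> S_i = 9.68 + -6.68*i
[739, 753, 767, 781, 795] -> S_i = 739 + 14*i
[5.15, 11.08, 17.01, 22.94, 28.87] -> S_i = 5.15 + 5.93*i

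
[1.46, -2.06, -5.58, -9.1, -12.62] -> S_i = 1.46 + -3.52*i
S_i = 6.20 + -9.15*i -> [6.2, -2.95, -12.1, -21.25, -30.4]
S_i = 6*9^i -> [6, 54, 486, 4374, 39366]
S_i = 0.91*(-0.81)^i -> [0.91, -0.74, 0.6, -0.48, 0.39]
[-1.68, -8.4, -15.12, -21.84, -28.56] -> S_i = -1.68 + -6.72*i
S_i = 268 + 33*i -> [268, 301, 334, 367, 400]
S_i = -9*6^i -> [-9, -54, -324, -1944, -11664]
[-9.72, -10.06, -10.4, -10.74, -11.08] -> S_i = -9.72 + -0.34*i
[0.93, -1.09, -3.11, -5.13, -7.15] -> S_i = 0.93 + -2.02*i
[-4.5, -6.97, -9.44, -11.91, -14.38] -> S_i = -4.50 + -2.47*i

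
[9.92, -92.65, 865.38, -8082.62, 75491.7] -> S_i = 9.92*(-9.34)^i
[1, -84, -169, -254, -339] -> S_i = 1 + -85*i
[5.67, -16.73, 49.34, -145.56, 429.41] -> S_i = 5.67*(-2.95)^i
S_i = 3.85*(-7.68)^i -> [3.85, -29.57, 227.08, -1743.99, 13393.86]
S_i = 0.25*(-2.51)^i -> [0.25, -0.63, 1.58, -3.95, 9.92]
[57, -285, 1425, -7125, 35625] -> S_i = 57*-5^i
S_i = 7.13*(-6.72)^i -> [7.13, -47.91, 321.98, -2163.7, 14540.07]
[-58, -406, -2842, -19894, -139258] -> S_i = -58*7^i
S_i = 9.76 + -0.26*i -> [9.76, 9.5, 9.24, 8.98, 8.72]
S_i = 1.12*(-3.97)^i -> [1.12, -4.45, 17.65, -70.08, 278.21]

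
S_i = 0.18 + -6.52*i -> [0.18, -6.34, -12.86, -19.38, -25.9]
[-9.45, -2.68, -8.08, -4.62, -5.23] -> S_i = Random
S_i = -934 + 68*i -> [-934, -866, -798, -730, -662]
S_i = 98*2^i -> [98, 196, 392, 784, 1568]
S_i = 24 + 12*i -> [24, 36, 48, 60, 72]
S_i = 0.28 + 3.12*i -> [0.28, 3.4, 6.52, 9.64, 12.76]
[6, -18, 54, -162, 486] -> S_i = 6*-3^i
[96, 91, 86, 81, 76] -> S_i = 96 + -5*i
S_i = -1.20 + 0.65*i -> [-1.2, -0.55, 0.1, 0.75, 1.4]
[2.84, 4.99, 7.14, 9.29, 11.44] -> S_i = 2.84 + 2.15*i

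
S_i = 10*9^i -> [10, 90, 810, 7290, 65610]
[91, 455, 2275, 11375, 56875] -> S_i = 91*5^i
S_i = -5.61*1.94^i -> [-5.61, -10.88, -21.11, -40.96, -79.46]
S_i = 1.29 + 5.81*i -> [1.29, 7.1, 12.91, 18.72, 24.53]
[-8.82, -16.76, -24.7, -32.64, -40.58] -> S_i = -8.82 + -7.94*i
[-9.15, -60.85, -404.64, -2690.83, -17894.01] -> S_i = -9.15*6.65^i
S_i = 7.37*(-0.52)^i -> [7.37, -3.83, 1.99, -1.04, 0.54]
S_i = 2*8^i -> [2, 16, 128, 1024, 8192]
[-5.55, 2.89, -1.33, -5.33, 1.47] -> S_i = Random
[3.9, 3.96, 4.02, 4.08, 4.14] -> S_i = 3.90 + 0.06*i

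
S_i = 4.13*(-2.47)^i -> [4.13, -10.2, 25.2, -62.24, 153.72]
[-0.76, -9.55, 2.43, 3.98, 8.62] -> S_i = Random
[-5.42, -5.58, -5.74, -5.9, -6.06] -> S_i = -5.42 + -0.16*i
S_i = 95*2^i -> [95, 190, 380, 760, 1520]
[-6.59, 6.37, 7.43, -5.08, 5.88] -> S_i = Random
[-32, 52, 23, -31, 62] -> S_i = Random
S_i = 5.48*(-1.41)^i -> [5.48, -7.73, 10.89, -15.36, 21.66]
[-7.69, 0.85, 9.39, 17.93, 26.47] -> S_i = -7.69 + 8.54*i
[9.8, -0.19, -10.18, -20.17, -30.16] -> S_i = 9.80 + -9.99*i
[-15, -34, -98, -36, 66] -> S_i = Random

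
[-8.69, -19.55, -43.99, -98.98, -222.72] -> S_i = -8.69*2.25^i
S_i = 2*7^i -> [2, 14, 98, 686, 4802]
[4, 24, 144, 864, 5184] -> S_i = 4*6^i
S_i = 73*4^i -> [73, 292, 1168, 4672, 18688]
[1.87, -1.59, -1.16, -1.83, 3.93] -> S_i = Random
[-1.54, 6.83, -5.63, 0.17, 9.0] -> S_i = Random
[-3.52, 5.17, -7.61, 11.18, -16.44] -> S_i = -3.52*(-1.47)^i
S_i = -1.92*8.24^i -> [-1.92, -15.82, -130.36, -1074.19, -8851.36]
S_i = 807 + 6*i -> [807, 813, 819, 825, 831]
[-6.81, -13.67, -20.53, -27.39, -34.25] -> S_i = -6.81 + -6.86*i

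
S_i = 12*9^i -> [12, 108, 972, 8748, 78732]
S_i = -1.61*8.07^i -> [-1.61, -12.99, -104.85, -846.15, -6828.42]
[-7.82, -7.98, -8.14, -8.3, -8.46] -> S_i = -7.82 + -0.16*i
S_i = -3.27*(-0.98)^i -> [-3.27, 3.2, -3.14, 3.08, -3.02]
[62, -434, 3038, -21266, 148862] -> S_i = 62*-7^i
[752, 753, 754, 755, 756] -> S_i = 752 + 1*i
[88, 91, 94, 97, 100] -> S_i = 88 + 3*i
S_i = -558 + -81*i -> [-558, -639, -720, -801, -882]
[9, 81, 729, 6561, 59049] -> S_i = 9*9^i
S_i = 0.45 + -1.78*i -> [0.45, -1.33, -3.11, -4.89, -6.67]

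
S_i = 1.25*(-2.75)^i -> [1.25, -3.44, 9.45, -26.0, 71.49]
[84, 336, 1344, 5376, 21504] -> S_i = 84*4^i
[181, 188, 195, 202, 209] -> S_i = 181 + 7*i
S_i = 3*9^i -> [3, 27, 243, 2187, 19683]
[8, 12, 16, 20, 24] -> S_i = 8 + 4*i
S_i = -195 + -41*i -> [-195, -236, -277, -318, -359]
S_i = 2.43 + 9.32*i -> [2.43, 11.75, 21.07, 30.39, 39.71]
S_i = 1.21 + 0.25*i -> [1.21, 1.46, 1.71, 1.96, 2.21]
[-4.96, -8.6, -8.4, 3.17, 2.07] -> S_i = Random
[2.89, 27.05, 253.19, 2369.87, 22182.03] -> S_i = 2.89*9.36^i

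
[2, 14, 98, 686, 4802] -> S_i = 2*7^i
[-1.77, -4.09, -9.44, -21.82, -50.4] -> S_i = -1.77*2.31^i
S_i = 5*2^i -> [5, 10, 20, 40, 80]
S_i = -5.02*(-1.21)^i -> [-5.02, 6.07, -7.35, 8.89, -10.76]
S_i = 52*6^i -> [52, 312, 1872, 11232, 67392]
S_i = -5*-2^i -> [-5, 10, -20, 40, -80]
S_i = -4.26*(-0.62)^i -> [-4.26, 2.64, -1.64, 1.02, -0.63]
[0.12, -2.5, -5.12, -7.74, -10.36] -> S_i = 0.12 + -2.62*i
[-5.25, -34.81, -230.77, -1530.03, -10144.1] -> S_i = -5.25*6.63^i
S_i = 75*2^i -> [75, 150, 300, 600, 1200]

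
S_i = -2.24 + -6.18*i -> [-2.24, -8.42, -14.6, -20.78, -26.96]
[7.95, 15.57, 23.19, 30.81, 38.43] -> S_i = 7.95 + 7.62*i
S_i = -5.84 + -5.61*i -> [-5.84, -11.45, -17.06, -22.67, -28.28]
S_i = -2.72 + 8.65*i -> [-2.72, 5.93, 14.58, 23.23, 31.88]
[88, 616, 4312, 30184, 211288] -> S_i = 88*7^i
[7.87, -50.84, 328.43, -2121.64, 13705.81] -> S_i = 7.87*(-6.46)^i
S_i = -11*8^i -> [-11, -88, -704, -5632, -45056]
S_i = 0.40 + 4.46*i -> [0.4, 4.86, 9.32, 13.78, 18.24]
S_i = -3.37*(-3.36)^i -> [-3.37, 11.32, -38.05, 127.83, -429.52]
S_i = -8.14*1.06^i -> [-8.14, -8.63, -9.15, -9.69, -10.28]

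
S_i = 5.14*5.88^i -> [5.14, 30.22, 177.71, 1044.95, 6144.3]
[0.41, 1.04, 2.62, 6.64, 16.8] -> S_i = 0.41*2.53^i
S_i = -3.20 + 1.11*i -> [-3.2, -2.09, -0.98, 0.13, 1.24]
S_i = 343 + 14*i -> [343, 357, 371, 385, 399]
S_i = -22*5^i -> [-22, -110, -550, -2750, -13750]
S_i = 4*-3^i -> [4, -12, 36, -108, 324]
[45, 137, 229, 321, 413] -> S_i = 45 + 92*i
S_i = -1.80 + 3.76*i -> [-1.8, 1.96, 5.72, 9.48, 13.24]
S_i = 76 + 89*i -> [76, 165, 254, 343, 432]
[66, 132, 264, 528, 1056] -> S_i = 66*2^i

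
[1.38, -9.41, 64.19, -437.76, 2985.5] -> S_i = 1.38*(-6.82)^i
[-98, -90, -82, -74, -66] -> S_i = -98 + 8*i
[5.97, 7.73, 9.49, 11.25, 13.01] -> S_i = 5.97 + 1.76*i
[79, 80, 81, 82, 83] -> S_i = 79 + 1*i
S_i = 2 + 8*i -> [2, 10, 18, 26, 34]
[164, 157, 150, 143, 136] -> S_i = 164 + -7*i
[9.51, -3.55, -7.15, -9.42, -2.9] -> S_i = Random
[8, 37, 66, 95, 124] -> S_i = 8 + 29*i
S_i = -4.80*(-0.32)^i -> [-4.8, 1.54, -0.49, 0.16, -0.05]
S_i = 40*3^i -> [40, 120, 360, 1080, 3240]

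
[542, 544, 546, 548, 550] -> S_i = 542 + 2*i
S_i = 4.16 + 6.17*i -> [4.16, 10.33, 16.5, 22.67, 28.84]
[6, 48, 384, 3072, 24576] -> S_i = 6*8^i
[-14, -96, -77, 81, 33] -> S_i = Random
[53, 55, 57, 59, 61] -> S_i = 53 + 2*i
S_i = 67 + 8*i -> [67, 75, 83, 91, 99]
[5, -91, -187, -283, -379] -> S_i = 5 + -96*i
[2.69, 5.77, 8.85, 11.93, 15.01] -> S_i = 2.69 + 3.08*i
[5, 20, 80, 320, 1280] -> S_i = 5*4^i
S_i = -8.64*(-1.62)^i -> [-8.64, 14.0, -22.67, 36.73, -59.51]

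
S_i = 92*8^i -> [92, 736, 5888, 47104, 376832]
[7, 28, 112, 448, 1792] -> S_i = 7*4^i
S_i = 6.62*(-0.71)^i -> [6.62, -4.7, 3.34, -2.37, 1.68]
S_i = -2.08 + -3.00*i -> [-2.08, -5.08, -8.08, -11.08, -14.08]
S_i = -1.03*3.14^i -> [-1.03, -3.23, -10.16, -31.89, -100.13]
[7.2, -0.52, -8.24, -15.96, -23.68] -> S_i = 7.20 + -7.72*i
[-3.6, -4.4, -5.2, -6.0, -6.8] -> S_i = -3.60 + -0.80*i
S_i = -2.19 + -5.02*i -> [-2.19, -7.21, -12.23, -17.25, -22.27]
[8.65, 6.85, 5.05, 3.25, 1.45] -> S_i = 8.65 + -1.80*i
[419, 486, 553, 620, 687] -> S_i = 419 + 67*i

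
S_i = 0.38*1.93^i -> [0.38, 0.73, 1.42, 2.73, 5.27]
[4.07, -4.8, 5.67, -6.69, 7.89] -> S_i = 4.07*(-1.18)^i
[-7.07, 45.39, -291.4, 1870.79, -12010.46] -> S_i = -7.07*(-6.42)^i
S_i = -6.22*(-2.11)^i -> [-6.22, 13.12, -27.69, 58.43, -123.29]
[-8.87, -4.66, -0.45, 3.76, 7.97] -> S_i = -8.87 + 4.21*i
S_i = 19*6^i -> [19, 114, 684, 4104, 24624]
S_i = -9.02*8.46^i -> [-9.02, -76.31, -645.58, -5461.57, -46204.9]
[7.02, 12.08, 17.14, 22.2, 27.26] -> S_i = 7.02 + 5.06*i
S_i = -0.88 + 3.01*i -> [-0.88, 2.13, 5.14, 8.15, 11.16]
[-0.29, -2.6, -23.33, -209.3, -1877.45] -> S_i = -0.29*8.97^i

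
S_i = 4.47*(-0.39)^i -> [4.47, -1.74, 0.68, -0.27, 0.1]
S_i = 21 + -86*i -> [21, -65, -151, -237, -323]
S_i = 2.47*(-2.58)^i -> [2.47, -6.37, 16.44, -42.42, 109.44]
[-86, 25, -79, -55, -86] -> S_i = Random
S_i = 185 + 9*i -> [185, 194, 203, 212, 221]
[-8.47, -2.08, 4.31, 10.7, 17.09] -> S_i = -8.47 + 6.39*i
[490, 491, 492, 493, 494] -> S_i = 490 + 1*i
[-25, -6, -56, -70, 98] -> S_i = Random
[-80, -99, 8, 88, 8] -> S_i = Random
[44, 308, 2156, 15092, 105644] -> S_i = 44*7^i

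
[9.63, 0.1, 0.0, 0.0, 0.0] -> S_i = 9.63*0.01^i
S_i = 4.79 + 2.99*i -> [4.79, 7.78, 10.77, 13.76, 16.75]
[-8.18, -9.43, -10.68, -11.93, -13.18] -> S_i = -8.18 + -1.25*i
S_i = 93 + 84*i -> [93, 177, 261, 345, 429]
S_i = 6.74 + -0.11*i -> [6.74, 6.63, 6.52, 6.41, 6.3]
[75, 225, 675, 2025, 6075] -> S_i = 75*3^i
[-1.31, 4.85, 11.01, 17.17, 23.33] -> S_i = -1.31 + 6.16*i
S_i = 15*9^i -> [15, 135, 1215, 10935, 98415]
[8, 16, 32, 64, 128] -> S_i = 8*2^i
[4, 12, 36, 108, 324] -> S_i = 4*3^i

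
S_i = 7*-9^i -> [7, -63, 567, -5103, 45927]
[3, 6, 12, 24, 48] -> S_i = 3*2^i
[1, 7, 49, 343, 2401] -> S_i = 1*7^i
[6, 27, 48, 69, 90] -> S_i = 6 + 21*i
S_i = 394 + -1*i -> [394, 393, 392, 391, 390]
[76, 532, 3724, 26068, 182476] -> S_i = 76*7^i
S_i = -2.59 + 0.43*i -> [-2.59, -2.16, -1.73, -1.3, -0.87]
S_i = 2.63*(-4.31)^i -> [2.63, -11.34, 48.86, -210.57, 907.54]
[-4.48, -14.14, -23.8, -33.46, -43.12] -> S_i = -4.48 + -9.66*i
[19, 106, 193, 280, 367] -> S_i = 19 + 87*i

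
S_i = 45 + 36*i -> [45, 81, 117, 153, 189]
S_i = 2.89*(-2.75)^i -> [2.89, -7.95, 21.86, -60.1, 165.28]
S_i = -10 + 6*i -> [-10, -4, 2, 8, 14]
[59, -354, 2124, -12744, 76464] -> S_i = 59*-6^i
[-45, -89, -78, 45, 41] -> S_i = Random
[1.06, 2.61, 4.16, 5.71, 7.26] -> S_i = 1.06 + 1.55*i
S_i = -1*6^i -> [-1, -6, -36, -216, -1296]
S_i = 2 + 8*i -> [2, 10, 18, 26, 34]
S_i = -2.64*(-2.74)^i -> [-2.64, 7.23, -19.82, 54.31, -148.8]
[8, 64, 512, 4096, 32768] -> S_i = 8*8^i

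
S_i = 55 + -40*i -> [55, 15, -25, -65, -105]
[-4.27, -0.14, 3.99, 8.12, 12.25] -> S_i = -4.27 + 4.13*i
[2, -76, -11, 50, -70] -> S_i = Random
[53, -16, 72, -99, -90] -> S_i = Random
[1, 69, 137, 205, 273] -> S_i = 1 + 68*i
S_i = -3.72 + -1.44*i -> [-3.72, -5.16, -6.6, -8.04, -9.48]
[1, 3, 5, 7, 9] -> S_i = 1 + 2*i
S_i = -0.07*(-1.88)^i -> [-0.07, 0.13, -0.25, 0.47, -0.87]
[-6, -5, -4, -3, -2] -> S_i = -6 + 1*i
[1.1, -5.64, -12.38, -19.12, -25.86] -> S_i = 1.10 + -6.74*i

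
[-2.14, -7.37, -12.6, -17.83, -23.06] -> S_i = -2.14 + -5.23*i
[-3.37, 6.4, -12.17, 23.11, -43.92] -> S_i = -3.37*(-1.90)^i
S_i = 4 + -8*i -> [4, -4, -12, -20, -28]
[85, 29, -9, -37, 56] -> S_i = Random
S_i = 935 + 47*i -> [935, 982, 1029, 1076, 1123]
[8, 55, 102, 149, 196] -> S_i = 8 + 47*i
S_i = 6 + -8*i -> [6, -2, -10, -18, -26]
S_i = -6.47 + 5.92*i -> [-6.47, -0.55, 5.37, 11.29, 17.21]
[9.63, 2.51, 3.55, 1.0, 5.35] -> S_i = Random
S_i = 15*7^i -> [15, 105, 735, 5145, 36015]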